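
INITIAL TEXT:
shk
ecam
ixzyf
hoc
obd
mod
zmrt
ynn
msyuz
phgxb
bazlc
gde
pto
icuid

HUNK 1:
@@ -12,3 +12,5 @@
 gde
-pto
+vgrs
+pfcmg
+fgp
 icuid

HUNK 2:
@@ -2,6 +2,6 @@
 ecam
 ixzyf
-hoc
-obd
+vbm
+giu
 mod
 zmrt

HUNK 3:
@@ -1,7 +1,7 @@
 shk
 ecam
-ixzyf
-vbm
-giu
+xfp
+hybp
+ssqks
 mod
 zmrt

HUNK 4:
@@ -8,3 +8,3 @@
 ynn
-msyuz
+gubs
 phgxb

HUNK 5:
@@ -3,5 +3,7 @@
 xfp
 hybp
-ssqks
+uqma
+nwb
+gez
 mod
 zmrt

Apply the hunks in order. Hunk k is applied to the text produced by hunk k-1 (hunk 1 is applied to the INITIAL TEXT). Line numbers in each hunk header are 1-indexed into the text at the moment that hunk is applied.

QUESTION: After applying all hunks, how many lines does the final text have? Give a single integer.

Hunk 1: at line 12 remove [pto] add [vgrs,pfcmg,fgp] -> 16 lines: shk ecam ixzyf hoc obd mod zmrt ynn msyuz phgxb bazlc gde vgrs pfcmg fgp icuid
Hunk 2: at line 2 remove [hoc,obd] add [vbm,giu] -> 16 lines: shk ecam ixzyf vbm giu mod zmrt ynn msyuz phgxb bazlc gde vgrs pfcmg fgp icuid
Hunk 3: at line 1 remove [ixzyf,vbm,giu] add [xfp,hybp,ssqks] -> 16 lines: shk ecam xfp hybp ssqks mod zmrt ynn msyuz phgxb bazlc gde vgrs pfcmg fgp icuid
Hunk 4: at line 8 remove [msyuz] add [gubs] -> 16 lines: shk ecam xfp hybp ssqks mod zmrt ynn gubs phgxb bazlc gde vgrs pfcmg fgp icuid
Hunk 5: at line 3 remove [ssqks] add [uqma,nwb,gez] -> 18 lines: shk ecam xfp hybp uqma nwb gez mod zmrt ynn gubs phgxb bazlc gde vgrs pfcmg fgp icuid
Final line count: 18

Answer: 18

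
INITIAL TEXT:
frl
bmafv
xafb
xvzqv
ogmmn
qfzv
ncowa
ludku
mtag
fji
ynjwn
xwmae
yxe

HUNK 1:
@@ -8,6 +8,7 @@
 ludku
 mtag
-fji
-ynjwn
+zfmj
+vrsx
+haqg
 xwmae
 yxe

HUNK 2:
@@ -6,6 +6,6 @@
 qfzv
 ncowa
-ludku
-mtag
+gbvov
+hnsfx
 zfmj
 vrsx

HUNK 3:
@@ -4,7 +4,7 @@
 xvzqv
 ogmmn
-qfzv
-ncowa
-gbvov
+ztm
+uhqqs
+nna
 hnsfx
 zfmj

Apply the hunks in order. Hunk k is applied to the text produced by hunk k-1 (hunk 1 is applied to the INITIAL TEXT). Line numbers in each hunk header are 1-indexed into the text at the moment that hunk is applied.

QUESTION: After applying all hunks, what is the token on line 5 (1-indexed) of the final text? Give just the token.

Hunk 1: at line 8 remove [fji,ynjwn] add [zfmj,vrsx,haqg] -> 14 lines: frl bmafv xafb xvzqv ogmmn qfzv ncowa ludku mtag zfmj vrsx haqg xwmae yxe
Hunk 2: at line 6 remove [ludku,mtag] add [gbvov,hnsfx] -> 14 lines: frl bmafv xafb xvzqv ogmmn qfzv ncowa gbvov hnsfx zfmj vrsx haqg xwmae yxe
Hunk 3: at line 4 remove [qfzv,ncowa,gbvov] add [ztm,uhqqs,nna] -> 14 lines: frl bmafv xafb xvzqv ogmmn ztm uhqqs nna hnsfx zfmj vrsx haqg xwmae yxe
Final line 5: ogmmn

Answer: ogmmn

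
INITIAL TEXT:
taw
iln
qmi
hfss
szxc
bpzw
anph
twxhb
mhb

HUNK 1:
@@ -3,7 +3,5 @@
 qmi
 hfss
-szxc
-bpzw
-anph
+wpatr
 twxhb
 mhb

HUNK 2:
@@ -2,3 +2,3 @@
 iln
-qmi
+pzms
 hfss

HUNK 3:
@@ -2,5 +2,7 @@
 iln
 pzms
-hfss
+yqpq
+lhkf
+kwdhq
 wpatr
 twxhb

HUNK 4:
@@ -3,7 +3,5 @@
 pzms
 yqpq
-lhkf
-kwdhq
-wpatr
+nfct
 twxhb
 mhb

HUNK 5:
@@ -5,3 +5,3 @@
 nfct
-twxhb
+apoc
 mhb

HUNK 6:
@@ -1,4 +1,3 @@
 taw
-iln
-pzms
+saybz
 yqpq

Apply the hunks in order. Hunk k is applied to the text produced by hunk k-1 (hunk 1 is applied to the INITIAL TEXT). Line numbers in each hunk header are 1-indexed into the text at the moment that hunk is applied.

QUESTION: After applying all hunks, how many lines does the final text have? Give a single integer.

Answer: 6

Derivation:
Hunk 1: at line 3 remove [szxc,bpzw,anph] add [wpatr] -> 7 lines: taw iln qmi hfss wpatr twxhb mhb
Hunk 2: at line 2 remove [qmi] add [pzms] -> 7 lines: taw iln pzms hfss wpatr twxhb mhb
Hunk 3: at line 2 remove [hfss] add [yqpq,lhkf,kwdhq] -> 9 lines: taw iln pzms yqpq lhkf kwdhq wpatr twxhb mhb
Hunk 4: at line 3 remove [lhkf,kwdhq,wpatr] add [nfct] -> 7 lines: taw iln pzms yqpq nfct twxhb mhb
Hunk 5: at line 5 remove [twxhb] add [apoc] -> 7 lines: taw iln pzms yqpq nfct apoc mhb
Hunk 6: at line 1 remove [iln,pzms] add [saybz] -> 6 lines: taw saybz yqpq nfct apoc mhb
Final line count: 6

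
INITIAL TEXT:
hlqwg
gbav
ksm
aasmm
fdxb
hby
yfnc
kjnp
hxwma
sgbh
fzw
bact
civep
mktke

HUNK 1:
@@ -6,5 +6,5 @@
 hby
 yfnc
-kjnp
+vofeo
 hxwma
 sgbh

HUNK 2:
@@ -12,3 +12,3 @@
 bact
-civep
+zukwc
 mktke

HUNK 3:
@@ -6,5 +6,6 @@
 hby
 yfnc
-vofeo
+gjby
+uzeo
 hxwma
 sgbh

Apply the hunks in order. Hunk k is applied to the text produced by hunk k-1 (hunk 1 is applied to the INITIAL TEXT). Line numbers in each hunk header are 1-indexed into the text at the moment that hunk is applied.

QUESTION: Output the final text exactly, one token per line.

Hunk 1: at line 6 remove [kjnp] add [vofeo] -> 14 lines: hlqwg gbav ksm aasmm fdxb hby yfnc vofeo hxwma sgbh fzw bact civep mktke
Hunk 2: at line 12 remove [civep] add [zukwc] -> 14 lines: hlqwg gbav ksm aasmm fdxb hby yfnc vofeo hxwma sgbh fzw bact zukwc mktke
Hunk 3: at line 6 remove [vofeo] add [gjby,uzeo] -> 15 lines: hlqwg gbav ksm aasmm fdxb hby yfnc gjby uzeo hxwma sgbh fzw bact zukwc mktke

Answer: hlqwg
gbav
ksm
aasmm
fdxb
hby
yfnc
gjby
uzeo
hxwma
sgbh
fzw
bact
zukwc
mktke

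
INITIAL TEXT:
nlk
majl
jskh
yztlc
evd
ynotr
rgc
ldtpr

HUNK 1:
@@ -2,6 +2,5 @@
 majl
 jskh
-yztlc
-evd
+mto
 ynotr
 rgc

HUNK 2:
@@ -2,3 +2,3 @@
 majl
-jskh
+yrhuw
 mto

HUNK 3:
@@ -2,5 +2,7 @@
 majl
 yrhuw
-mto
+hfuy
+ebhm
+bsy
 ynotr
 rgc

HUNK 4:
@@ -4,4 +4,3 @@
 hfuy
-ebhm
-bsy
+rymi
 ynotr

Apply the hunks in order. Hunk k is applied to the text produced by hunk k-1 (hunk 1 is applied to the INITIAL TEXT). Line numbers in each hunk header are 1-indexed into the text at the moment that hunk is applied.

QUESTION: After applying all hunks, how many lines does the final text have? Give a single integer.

Hunk 1: at line 2 remove [yztlc,evd] add [mto] -> 7 lines: nlk majl jskh mto ynotr rgc ldtpr
Hunk 2: at line 2 remove [jskh] add [yrhuw] -> 7 lines: nlk majl yrhuw mto ynotr rgc ldtpr
Hunk 3: at line 2 remove [mto] add [hfuy,ebhm,bsy] -> 9 lines: nlk majl yrhuw hfuy ebhm bsy ynotr rgc ldtpr
Hunk 4: at line 4 remove [ebhm,bsy] add [rymi] -> 8 lines: nlk majl yrhuw hfuy rymi ynotr rgc ldtpr
Final line count: 8

Answer: 8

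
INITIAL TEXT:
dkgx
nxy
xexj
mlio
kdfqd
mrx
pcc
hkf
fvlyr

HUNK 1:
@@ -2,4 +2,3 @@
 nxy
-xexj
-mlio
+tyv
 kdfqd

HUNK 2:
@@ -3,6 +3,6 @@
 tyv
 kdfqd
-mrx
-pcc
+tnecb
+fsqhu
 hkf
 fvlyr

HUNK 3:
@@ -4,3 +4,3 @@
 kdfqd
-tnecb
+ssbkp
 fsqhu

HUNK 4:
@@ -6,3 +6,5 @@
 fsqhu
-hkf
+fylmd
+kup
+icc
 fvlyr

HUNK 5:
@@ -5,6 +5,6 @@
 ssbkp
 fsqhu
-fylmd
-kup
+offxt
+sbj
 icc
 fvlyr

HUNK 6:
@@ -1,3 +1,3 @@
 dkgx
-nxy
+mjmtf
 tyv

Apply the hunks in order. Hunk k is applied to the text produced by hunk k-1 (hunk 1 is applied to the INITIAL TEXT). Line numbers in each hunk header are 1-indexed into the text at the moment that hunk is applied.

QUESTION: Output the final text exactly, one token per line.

Answer: dkgx
mjmtf
tyv
kdfqd
ssbkp
fsqhu
offxt
sbj
icc
fvlyr

Derivation:
Hunk 1: at line 2 remove [xexj,mlio] add [tyv] -> 8 lines: dkgx nxy tyv kdfqd mrx pcc hkf fvlyr
Hunk 2: at line 3 remove [mrx,pcc] add [tnecb,fsqhu] -> 8 lines: dkgx nxy tyv kdfqd tnecb fsqhu hkf fvlyr
Hunk 3: at line 4 remove [tnecb] add [ssbkp] -> 8 lines: dkgx nxy tyv kdfqd ssbkp fsqhu hkf fvlyr
Hunk 4: at line 6 remove [hkf] add [fylmd,kup,icc] -> 10 lines: dkgx nxy tyv kdfqd ssbkp fsqhu fylmd kup icc fvlyr
Hunk 5: at line 5 remove [fylmd,kup] add [offxt,sbj] -> 10 lines: dkgx nxy tyv kdfqd ssbkp fsqhu offxt sbj icc fvlyr
Hunk 6: at line 1 remove [nxy] add [mjmtf] -> 10 lines: dkgx mjmtf tyv kdfqd ssbkp fsqhu offxt sbj icc fvlyr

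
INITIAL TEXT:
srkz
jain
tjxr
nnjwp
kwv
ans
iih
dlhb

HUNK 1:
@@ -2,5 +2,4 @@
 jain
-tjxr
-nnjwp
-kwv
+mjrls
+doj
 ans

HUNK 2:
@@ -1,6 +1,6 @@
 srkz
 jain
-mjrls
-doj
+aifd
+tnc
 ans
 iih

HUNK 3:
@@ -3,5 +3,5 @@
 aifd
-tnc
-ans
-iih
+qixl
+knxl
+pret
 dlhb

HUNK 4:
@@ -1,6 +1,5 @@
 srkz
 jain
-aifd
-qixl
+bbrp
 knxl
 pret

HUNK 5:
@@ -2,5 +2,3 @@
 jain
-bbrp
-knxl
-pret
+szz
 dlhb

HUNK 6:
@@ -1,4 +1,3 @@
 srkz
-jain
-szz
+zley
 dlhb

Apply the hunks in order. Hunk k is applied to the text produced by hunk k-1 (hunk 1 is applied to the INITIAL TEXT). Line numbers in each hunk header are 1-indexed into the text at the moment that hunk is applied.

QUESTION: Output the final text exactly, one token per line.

Answer: srkz
zley
dlhb

Derivation:
Hunk 1: at line 2 remove [tjxr,nnjwp,kwv] add [mjrls,doj] -> 7 lines: srkz jain mjrls doj ans iih dlhb
Hunk 2: at line 1 remove [mjrls,doj] add [aifd,tnc] -> 7 lines: srkz jain aifd tnc ans iih dlhb
Hunk 3: at line 3 remove [tnc,ans,iih] add [qixl,knxl,pret] -> 7 lines: srkz jain aifd qixl knxl pret dlhb
Hunk 4: at line 1 remove [aifd,qixl] add [bbrp] -> 6 lines: srkz jain bbrp knxl pret dlhb
Hunk 5: at line 2 remove [bbrp,knxl,pret] add [szz] -> 4 lines: srkz jain szz dlhb
Hunk 6: at line 1 remove [jain,szz] add [zley] -> 3 lines: srkz zley dlhb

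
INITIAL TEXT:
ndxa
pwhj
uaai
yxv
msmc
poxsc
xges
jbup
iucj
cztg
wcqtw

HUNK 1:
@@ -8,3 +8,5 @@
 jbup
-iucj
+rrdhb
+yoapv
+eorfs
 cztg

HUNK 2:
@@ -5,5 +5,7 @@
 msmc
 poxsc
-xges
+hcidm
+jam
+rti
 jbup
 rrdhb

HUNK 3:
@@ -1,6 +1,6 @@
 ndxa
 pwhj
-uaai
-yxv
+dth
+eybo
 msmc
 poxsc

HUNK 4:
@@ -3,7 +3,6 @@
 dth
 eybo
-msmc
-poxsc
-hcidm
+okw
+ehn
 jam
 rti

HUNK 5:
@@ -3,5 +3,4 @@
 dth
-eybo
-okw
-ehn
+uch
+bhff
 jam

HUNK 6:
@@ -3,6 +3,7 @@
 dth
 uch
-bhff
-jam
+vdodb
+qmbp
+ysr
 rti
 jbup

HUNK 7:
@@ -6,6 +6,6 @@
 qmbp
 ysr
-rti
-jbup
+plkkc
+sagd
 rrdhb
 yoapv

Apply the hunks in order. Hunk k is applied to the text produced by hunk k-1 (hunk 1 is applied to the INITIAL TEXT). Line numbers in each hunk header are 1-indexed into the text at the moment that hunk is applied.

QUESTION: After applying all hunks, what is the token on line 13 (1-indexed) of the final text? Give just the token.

Hunk 1: at line 8 remove [iucj] add [rrdhb,yoapv,eorfs] -> 13 lines: ndxa pwhj uaai yxv msmc poxsc xges jbup rrdhb yoapv eorfs cztg wcqtw
Hunk 2: at line 5 remove [xges] add [hcidm,jam,rti] -> 15 lines: ndxa pwhj uaai yxv msmc poxsc hcidm jam rti jbup rrdhb yoapv eorfs cztg wcqtw
Hunk 3: at line 1 remove [uaai,yxv] add [dth,eybo] -> 15 lines: ndxa pwhj dth eybo msmc poxsc hcidm jam rti jbup rrdhb yoapv eorfs cztg wcqtw
Hunk 4: at line 3 remove [msmc,poxsc,hcidm] add [okw,ehn] -> 14 lines: ndxa pwhj dth eybo okw ehn jam rti jbup rrdhb yoapv eorfs cztg wcqtw
Hunk 5: at line 3 remove [eybo,okw,ehn] add [uch,bhff] -> 13 lines: ndxa pwhj dth uch bhff jam rti jbup rrdhb yoapv eorfs cztg wcqtw
Hunk 6: at line 3 remove [bhff,jam] add [vdodb,qmbp,ysr] -> 14 lines: ndxa pwhj dth uch vdodb qmbp ysr rti jbup rrdhb yoapv eorfs cztg wcqtw
Hunk 7: at line 6 remove [rti,jbup] add [plkkc,sagd] -> 14 lines: ndxa pwhj dth uch vdodb qmbp ysr plkkc sagd rrdhb yoapv eorfs cztg wcqtw
Final line 13: cztg

Answer: cztg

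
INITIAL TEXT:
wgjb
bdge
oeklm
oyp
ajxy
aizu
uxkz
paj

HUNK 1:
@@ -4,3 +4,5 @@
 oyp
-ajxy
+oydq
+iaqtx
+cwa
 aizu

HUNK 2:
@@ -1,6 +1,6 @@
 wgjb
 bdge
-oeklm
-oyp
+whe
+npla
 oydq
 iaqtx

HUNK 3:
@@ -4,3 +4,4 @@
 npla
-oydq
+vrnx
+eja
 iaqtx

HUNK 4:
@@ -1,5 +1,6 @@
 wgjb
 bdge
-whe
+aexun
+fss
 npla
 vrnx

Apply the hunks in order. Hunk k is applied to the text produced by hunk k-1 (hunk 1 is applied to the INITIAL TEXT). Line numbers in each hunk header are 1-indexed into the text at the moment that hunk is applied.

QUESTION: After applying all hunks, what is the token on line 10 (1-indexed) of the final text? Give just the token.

Hunk 1: at line 4 remove [ajxy] add [oydq,iaqtx,cwa] -> 10 lines: wgjb bdge oeklm oyp oydq iaqtx cwa aizu uxkz paj
Hunk 2: at line 1 remove [oeklm,oyp] add [whe,npla] -> 10 lines: wgjb bdge whe npla oydq iaqtx cwa aizu uxkz paj
Hunk 3: at line 4 remove [oydq] add [vrnx,eja] -> 11 lines: wgjb bdge whe npla vrnx eja iaqtx cwa aizu uxkz paj
Hunk 4: at line 1 remove [whe] add [aexun,fss] -> 12 lines: wgjb bdge aexun fss npla vrnx eja iaqtx cwa aizu uxkz paj
Final line 10: aizu

Answer: aizu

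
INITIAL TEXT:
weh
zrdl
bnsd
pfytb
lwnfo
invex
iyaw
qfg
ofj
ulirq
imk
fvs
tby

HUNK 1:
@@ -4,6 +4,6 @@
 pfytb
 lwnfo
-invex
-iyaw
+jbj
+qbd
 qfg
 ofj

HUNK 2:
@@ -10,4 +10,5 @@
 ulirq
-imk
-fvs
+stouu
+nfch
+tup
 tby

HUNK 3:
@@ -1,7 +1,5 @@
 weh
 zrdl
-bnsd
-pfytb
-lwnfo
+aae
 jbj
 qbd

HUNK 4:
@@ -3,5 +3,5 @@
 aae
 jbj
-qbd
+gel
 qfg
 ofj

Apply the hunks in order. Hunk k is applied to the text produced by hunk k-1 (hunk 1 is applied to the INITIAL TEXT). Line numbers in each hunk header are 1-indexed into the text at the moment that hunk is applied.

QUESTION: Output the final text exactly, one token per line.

Hunk 1: at line 4 remove [invex,iyaw] add [jbj,qbd] -> 13 lines: weh zrdl bnsd pfytb lwnfo jbj qbd qfg ofj ulirq imk fvs tby
Hunk 2: at line 10 remove [imk,fvs] add [stouu,nfch,tup] -> 14 lines: weh zrdl bnsd pfytb lwnfo jbj qbd qfg ofj ulirq stouu nfch tup tby
Hunk 3: at line 1 remove [bnsd,pfytb,lwnfo] add [aae] -> 12 lines: weh zrdl aae jbj qbd qfg ofj ulirq stouu nfch tup tby
Hunk 4: at line 3 remove [qbd] add [gel] -> 12 lines: weh zrdl aae jbj gel qfg ofj ulirq stouu nfch tup tby

Answer: weh
zrdl
aae
jbj
gel
qfg
ofj
ulirq
stouu
nfch
tup
tby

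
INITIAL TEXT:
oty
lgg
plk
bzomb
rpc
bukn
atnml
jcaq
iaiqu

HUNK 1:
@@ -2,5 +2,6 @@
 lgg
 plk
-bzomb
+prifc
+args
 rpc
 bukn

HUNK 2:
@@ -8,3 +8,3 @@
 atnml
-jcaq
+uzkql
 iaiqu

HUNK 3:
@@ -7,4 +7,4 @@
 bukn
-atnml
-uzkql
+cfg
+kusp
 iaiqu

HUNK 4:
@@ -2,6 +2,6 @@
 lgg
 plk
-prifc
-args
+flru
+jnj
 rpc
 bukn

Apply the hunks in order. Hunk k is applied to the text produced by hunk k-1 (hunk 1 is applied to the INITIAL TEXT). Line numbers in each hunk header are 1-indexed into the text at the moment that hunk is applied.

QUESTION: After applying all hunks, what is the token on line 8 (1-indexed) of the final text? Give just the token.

Hunk 1: at line 2 remove [bzomb] add [prifc,args] -> 10 lines: oty lgg plk prifc args rpc bukn atnml jcaq iaiqu
Hunk 2: at line 8 remove [jcaq] add [uzkql] -> 10 lines: oty lgg plk prifc args rpc bukn atnml uzkql iaiqu
Hunk 3: at line 7 remove [atnml,uzkql] add [cfg,kusp] -> 10 lines: oty lgg plk prifc args rpc bukn cfg kusp iaiqu
Hunk 4: at line 2 remove [prifc,args] add [flru,jnj] -> 10 lines: oty lgg plk flru jnj rpc bukn cfg kusp iaiqu
Final line 8: cfg

Answer: cfg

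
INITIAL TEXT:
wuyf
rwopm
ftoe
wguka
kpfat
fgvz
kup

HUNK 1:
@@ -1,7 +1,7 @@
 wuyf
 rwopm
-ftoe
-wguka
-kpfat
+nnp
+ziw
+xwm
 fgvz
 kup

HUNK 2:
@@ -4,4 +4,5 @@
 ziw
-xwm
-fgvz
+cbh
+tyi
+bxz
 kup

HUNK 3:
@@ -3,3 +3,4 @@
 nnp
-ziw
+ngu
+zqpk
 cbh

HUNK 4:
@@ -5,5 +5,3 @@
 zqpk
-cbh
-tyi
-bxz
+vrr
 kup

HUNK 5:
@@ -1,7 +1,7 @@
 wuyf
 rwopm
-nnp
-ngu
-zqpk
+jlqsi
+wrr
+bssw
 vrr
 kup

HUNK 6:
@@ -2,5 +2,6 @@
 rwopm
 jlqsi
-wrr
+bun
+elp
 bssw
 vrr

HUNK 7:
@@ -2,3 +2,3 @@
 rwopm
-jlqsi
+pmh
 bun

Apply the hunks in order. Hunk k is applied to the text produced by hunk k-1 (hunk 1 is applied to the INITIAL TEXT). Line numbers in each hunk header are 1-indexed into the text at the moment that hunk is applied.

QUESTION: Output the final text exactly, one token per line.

Answer: wuyf
rwopm
pmh
bun
elp
bssw
vrr
kup

Derivation:
Hunk 1: at line 1 remove [ftoe,wguka,kpfat] add [nnp,ziw,xwm] -> 7 lines: wuyf rwopm nnp ziw xwm fgvz kup
Hunk 2: at line 4 remove [xwm,fgvz] add [cbh,tyi,bxz] -> 8 lines: wuyf rwopm nnp ziw cbh tyi bxz kup
Hunk 3: at line 3 remove [ziw] add [ngu,zqpk] -> 9 lines: wuyf rwopm nnp ngu zqpk cbh tyi bxz kup
Hunk 4: at line 5 remove [cbh,tyi,bxz] add [vrr] -> 7 lines: wuyf rwopm nnp ngu zqpk vrr kup
Hunk 5: at line 1 remove [nnp,ngu,zqpk] add [jlqsi,wrr,bssw] -> 7 lines: wuyf rwopm jlqsi wrr bssw vrr kup
Hunk 6: at line 2 remove [wrr] add [bun,elp] -> 8 lines: wuyf rwopm jlqsi bun elp bssw vrr kup
Hunk 7: at line 2 remove [jlqsi] add [pmh] -> 8 lines: wuyf rwopm pmh bun elp bssw vrr kup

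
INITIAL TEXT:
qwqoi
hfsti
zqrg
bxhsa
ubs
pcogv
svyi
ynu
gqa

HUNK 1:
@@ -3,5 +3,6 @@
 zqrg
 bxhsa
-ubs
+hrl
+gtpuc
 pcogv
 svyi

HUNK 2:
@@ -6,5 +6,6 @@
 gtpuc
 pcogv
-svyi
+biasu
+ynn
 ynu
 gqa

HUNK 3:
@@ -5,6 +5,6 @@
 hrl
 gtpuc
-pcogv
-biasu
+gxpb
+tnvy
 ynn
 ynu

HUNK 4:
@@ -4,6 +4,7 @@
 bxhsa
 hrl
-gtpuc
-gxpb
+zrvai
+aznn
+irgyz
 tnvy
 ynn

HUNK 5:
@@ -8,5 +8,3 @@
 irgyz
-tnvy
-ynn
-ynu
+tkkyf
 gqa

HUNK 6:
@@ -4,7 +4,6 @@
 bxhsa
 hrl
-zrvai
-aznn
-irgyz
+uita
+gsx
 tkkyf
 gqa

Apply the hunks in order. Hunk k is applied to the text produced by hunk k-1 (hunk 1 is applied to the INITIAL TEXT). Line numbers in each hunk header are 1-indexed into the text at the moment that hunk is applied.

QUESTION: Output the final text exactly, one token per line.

Hunk 1: at line 3 remove [ubs] add [hrl,gtpuc] -> 10 lines: qwqoi hfsti zqrg bxhsa hrl gtpuc pcogv svyi ynu gqa
Hunk 2: at line 6 remove [svyi] add [biasu,ynn] -> 11 lines: qwqoi hfsti zqrg bxhsa hrl gtpuc pcogv biasu ynn ynu gqa
Hunk 3: at line 5 remove [pcogv,biasu] add [gxpb,tnvy] -> 11 lines: qwqoi hfsti zqrg bxhsa hrl gtpuc gxpb tnvy ynn ynu gqa
Hunk 4: at line 4 remove [gtpuc,gxpb] add [zrvai,aznn,irgyz] -> 12 lines: qwqoi hfsti zqrg bxhsa hrl zrvai aznn irgyz tnvy ynn ynu gqa
Hunk 5: at line 8 remove [tnvy,ynn,ynu] add [tkkyf] -> 10 lines: qwqoi hfsti zqrg bxhsa hrl zrvai aznn irgyz tkkyf gqa
Hunk 6: at line 4 remove [zrvai,aznn,irgyz] add [uita,gsx] -> 9 lines: qwqoi hfsti zqrg bxhsa hrl uita gsx tkkyf gqa

Answer: qwqoi
hfsti
zqrg
bxhsa
hrl
uita
gsx
tkkyf
gqa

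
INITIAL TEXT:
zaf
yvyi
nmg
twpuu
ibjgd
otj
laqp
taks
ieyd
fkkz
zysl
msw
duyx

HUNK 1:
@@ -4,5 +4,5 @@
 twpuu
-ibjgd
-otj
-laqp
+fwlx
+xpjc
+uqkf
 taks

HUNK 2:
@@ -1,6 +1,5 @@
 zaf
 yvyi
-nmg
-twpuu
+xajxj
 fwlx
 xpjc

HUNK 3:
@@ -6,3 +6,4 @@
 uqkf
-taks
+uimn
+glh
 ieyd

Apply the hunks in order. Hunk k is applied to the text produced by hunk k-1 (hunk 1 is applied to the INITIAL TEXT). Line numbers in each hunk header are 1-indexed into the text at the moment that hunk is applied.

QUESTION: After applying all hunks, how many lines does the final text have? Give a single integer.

Answer: 13

Derivation:
Hunk 1: at line 4 remove [ibjgd,otj,laqp] add [fwlx,xpjc,uqkf] -> 13 lines: zaf yvyi nmg twpuu fwlx xpjc uqkf taks ieyd fkkz zysl msw duyx
Hunk 2: at line 1 remove [nmg,twpuu] add [xajxj] -> 12 lines: zaf yvyi xajxj fwlx xpjc uqkf taks ieyd fkkz zysl msw duyx
Hunk 3: at line 6 remove [taks] add [uimn,glh] -> 13 lines: zaf yvyi xajxj fwlx xpjc uqkf uimn glh ieyd fkkz zysl msw duyx
Final line count: 13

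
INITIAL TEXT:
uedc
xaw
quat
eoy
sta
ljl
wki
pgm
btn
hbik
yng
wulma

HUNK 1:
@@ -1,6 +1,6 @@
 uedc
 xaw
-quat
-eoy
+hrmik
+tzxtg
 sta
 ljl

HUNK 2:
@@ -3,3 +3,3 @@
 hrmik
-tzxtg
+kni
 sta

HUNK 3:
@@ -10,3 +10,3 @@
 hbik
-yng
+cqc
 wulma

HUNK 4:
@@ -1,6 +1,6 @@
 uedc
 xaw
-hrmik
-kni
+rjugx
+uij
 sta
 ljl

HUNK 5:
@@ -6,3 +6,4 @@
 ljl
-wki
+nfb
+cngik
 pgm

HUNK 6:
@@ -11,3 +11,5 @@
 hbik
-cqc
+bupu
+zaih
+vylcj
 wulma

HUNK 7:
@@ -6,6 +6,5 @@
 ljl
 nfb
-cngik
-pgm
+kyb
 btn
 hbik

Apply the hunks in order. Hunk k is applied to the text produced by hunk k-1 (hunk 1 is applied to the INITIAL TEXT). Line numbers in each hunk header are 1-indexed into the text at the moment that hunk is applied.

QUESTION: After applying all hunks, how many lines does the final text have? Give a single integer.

Answer: 14

Derivation:
Hunk 1: at line 1 remove [quat,eoy] add [hrmik,tzxtg] -> 12 lines: uedc xaw hrmik tzxtg sta ljl wki pgm btn hbik yng wulma
Hunk 2: at line 3 remove [tzxtg] add [kni] -> 12 lines: uedc xaw hrmik kni sta ljl wki pgm btn hbik yng wulma
Hunk 3: at line 10 remove [yng] add [cqc] -> 12 lines: uedc xaw hrmik kni sta ljl wki pgm btn hbik cqc wulma
Hunk 4: at line 1 remove [hrmik,kni] add [rjugx,uij] -> 12 lines: uedc xaw rjugx uij sta ljl wki pgm btn hbik cqc wulma
Hunk 5: at line 6 remove [wki] add [nfb,cngik] -> 13 lines: uedc xaw rjugx uij sta ljl nfb cngik pgm btn hbik cqc wulma
Hunk 6: at line 11 remove [cqc] add [bupu,zaih,vylcj] -> 15 lines: uedc xaw rjugx uij sta ljl nfb cngik pgm btn hbik bupu zaih vylcj wulma
Hunk 7: at line 6 remove [cngik,pgm] add [kyb] -> 14 lines: uedc xaw rjugx uij sta ljl nfb kyb btn hbik bupu zaih vylcj wulma
Final line count: 14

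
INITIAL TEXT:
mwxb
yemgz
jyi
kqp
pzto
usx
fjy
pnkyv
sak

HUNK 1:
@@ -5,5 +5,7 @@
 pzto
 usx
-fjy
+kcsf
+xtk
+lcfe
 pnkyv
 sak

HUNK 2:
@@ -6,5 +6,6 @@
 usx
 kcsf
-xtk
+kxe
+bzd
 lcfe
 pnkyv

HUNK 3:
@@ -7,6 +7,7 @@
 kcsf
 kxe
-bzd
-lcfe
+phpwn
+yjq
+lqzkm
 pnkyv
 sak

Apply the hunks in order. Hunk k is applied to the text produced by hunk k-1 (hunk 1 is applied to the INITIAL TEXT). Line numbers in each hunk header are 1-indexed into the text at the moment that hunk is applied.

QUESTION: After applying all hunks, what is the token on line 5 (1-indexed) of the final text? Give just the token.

Answer: pzto

Derivation:
Hunk 1: at line 5 remove [fjy] add [kcsf,xtk,lcfe] -> 11 lines: mwxb yemgz jyi kqp pzto usx kcsf xtk lcfe pnkyv sak
Hunk 2: at line 6 remove [xtk] add [kxe,bzd] -> 12 lines: mwxb yemgz jyi kqp pzto usx kcsf kxe bzd lcfe pnkyv sak
Hunk 3: at line 7 remove [bzd,lcfe] add [phpwn,yjq,lqzkm] -> 13 lines: mwxb yemgz jyi kqp pzto usx kcsf kxe phpwn yjq lqzkm pnkyv sak
Final line 5: pzto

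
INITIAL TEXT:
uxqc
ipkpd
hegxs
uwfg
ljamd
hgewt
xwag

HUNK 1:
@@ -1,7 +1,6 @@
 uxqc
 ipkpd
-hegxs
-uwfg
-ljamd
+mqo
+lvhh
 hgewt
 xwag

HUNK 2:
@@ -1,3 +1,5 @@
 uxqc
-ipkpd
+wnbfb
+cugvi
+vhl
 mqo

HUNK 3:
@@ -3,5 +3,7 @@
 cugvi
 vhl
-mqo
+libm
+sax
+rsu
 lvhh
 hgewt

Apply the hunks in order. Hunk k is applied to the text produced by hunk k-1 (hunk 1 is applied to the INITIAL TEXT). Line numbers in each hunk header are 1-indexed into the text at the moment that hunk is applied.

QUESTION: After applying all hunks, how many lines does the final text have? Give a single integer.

Answer: 10

Derivation:
Hunk 1: at line 1 remove [hegxs,uwfg,ljamd] add [mqo,lvhh] -> 6 lines: uxqc ipkpd mqo lvhh hgewt xwag
Hunk 2: at line 1 remove [ipkpd] add [wnbfb,cugvi,vhl] -> 8 lines: uxqc wnbfb cugvi vhl mqo lvhh hgewt xwag
Hunk 3: at line 3 remove [mqo] add [libm,sax,rsu] -> 10 lines: uxqc wnbfb cugvi vhl libm sax rsu lvhh hgewt xwag
Final line count: 10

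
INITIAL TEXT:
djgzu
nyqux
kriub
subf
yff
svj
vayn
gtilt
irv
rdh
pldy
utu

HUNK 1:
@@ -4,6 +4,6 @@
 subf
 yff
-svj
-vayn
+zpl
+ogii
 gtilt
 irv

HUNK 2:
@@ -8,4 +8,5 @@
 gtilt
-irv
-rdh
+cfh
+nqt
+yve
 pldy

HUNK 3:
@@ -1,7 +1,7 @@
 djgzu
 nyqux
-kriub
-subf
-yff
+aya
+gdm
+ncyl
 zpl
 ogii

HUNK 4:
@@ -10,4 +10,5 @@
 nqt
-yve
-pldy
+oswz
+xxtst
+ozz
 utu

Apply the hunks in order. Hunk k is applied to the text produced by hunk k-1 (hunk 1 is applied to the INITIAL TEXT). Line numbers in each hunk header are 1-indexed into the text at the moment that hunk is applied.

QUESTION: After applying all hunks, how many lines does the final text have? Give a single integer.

Hunk 1: at line 4 remove [svj,vayn] add [zpl,ogii] -> 12 lines: djgzu nyqux kriub subf yff zpl ogii gtilt irv rdh pldy utu
Hunk 2: at line 8 remove [irv,rdh] add [cfh,nqt,yve] -> 13 lines: djgzu nyqux kriub subf yff zpl ogii gtilt cfh nqt yve pldy utu
Hunk 3: at line 1 remove [kriub,subf,yff] add [aya,gdm,ncyl] -> 13 lines: djgzu nyqux aya gdm ncyl zpl ogii gtilt cfh nqt yve pldy utu
Hunk 4: at line 10 remove [yve,pldy] add [oswz,xxtst,ozz] -> 14 lines: djgzu nyqux aya gdm ncyl zpl ogii gtilt cfh nqt oswz xxtst ozz utu
Final line count: 14

Answer: 14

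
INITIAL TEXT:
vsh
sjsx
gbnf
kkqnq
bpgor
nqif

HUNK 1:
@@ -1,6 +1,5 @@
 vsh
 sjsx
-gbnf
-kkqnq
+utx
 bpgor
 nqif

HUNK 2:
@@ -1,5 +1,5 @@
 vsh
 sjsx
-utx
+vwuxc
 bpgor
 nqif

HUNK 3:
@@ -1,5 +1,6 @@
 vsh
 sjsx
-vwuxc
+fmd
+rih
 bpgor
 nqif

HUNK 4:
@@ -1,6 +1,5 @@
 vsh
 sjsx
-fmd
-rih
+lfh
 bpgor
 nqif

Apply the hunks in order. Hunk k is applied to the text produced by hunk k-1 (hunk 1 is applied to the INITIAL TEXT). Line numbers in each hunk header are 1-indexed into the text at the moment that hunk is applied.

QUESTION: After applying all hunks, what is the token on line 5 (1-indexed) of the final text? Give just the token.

Answer: nqif

Derivation:
Hunk 1: at line 1 remove [gbnf,kkqnq] add [utx] -> 5 lines: vsh sjsx utx bpgor nqif
Hunk 2: at line 1 remove [utx] add [vwuxc] -> 5 lines: vsh sjsx vwuxc bpgor nqif
Hunk 3: at line 1 remove [vwuxc] add [fmd,rih] -> 6 lines: vsh sjsx fmd rih bpgor nqif
Hunk 4: at line 1 remove [fmd,rih] add [lfh] -> 5 lines: vsh sjsx lfh bpgor nqif
Final line 5: nqif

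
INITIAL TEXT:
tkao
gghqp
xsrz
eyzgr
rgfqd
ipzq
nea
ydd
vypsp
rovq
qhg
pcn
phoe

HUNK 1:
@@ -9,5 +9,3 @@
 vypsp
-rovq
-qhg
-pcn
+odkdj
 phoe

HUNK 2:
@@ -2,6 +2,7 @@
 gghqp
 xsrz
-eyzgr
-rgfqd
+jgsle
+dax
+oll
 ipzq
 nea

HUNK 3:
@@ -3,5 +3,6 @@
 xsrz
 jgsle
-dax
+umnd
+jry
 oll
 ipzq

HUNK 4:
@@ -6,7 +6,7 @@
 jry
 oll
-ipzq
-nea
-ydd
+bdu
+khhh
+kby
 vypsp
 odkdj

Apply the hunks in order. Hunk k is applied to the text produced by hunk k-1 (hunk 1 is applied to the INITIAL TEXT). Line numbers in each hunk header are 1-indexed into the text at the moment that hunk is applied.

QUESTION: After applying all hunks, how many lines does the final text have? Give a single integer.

Answer: 13

Derivation:
Hunk 1: at line 9 remove [rovq,qhg,pcn] add [odkdj] -> 11 lines: tkao gghqp xsrz eyzgr rgfqd ipzq nea ydd vypsp odkdj phoe
Hunk 2: at line 2 remove [eyzgr,rgfqd] add [jgsle,dax,oll] -> 12 lines: tkao gghqp xsrz jgsle dax oll ipzq nea ydd vypsp odkdj phoe
Hunk 3: at line 3 remove [dax] add [umnd,jry] -> 13 lines: tkao gghqp xsrz jgsle umnd jry oll ipzq nea ydd vypsp odkdj phoe
Hunk 4: at line 6 remove [ipzq,nea,ydd] add [bdu,khhh,kby] -> 13 lines: tkao gghqp xsrz jgsle umnd jry oll bdu khhh kby vypsp odkdj phoe
Final line count: 13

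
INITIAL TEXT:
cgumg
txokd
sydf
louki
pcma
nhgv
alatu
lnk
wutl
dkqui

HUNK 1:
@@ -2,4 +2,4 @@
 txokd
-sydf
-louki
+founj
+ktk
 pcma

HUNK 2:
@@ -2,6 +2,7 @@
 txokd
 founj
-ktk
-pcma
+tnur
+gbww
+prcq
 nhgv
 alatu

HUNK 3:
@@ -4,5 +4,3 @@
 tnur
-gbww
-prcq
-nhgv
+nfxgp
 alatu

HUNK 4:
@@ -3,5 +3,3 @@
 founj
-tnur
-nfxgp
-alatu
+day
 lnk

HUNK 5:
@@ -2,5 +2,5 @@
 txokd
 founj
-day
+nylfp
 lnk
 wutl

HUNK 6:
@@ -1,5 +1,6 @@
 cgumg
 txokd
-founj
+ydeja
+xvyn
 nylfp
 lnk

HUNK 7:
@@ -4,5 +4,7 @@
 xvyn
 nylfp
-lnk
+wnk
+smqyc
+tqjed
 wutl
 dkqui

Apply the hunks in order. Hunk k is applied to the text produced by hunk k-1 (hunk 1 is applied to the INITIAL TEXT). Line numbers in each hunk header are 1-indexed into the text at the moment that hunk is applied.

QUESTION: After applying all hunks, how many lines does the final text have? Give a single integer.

Answer: 10

Derivation:
Hunk 1: at line 2 remove [sydf,louki] add [founj,ktk] -> 10 lines: cgumg txokd founj ktk pcma nhgv alatu lnk wutl dkqui
Hunk 2: at line 2 remove [ktk,pcma] add [tnur,gbww,prcq] -> 11 lines: cgumg txokd founj tnur gbww prcq nhgv alatu lnk wutl dkqui
Hunk 3: at line 4 remove [gbww,prcq,nhgv] add [nfxgp] -> 9 lines: cgumg txokd founj tnur nfxgp alatu lnk wutl dkqui
Hunk 4: at line 3 remove [tnur,nfxgp,alatu] add [day] -> 7 lines: cgumg txokd founj day lnk wutl dkqui
Hunk 5: at line 2 remove [day] add [nylfp] -> 7 lines: cgumg txokd founj nylfp lnk wutl dkqui
Hunk 6: at line 1 remove [founj] add [ydeja,xvyn] -> 8 lines: cgumg txokd ydeja xvyn nylfp lnk wutl dkqui
Hunk 7: at line 4 remove [lnk] add [wnk,smqyc,tqjed] -> 10 lines: cgumg txokd ydeja xvyn nylfp wnk smqyc tqjed wutl dkqui
Final line count: 10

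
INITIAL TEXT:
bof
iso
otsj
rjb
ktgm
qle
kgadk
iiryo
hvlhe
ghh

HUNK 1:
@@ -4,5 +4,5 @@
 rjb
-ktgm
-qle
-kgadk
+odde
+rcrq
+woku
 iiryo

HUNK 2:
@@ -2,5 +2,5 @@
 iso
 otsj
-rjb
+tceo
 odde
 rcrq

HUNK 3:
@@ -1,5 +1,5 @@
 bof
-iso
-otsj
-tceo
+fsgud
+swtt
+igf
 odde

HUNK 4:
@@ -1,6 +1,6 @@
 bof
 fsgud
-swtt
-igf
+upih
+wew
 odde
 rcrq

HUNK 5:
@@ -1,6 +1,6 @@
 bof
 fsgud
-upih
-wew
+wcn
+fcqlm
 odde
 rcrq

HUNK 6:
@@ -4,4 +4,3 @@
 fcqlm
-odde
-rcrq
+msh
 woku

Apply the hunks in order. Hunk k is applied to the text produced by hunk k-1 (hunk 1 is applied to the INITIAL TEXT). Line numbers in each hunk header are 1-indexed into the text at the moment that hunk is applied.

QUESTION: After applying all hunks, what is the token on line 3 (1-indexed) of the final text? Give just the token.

Hunk 1: at line 4 remove [ktgm,qle,kgadk] add [odde,rcrq,woku] -> 10 lines: bof iso otsj rjb odde rcrq woku iiryo hvlhe ghh
Hunk 2: at line 2 remove [rjb] add [tceo] -> 10 lines: bof iso otsj tceo odde rcrq woku iiryo hvlhe ghh
Hunk 3: at line 1 remove [iso,otsj,tceo] add [fsgud,swtt,igf] -> 10 lines: bof fsgud swtt igf odde rcrq woku iiryo hvlhe ghh
Hunk 4: at line 1 remove [swtt,igf] add [upih,wew] -> 10 lines: bof fsgud upih wew odde rcrq woku iiryo hvlhe ghh
Hunk 5: at line 1 remove [upih,wew] add [wcn,fcqlm] -> 10 lines: bof fsgud wcn fcqlm odde rcrq woku iiryo hvlhe ghh
Hunk 6: at line 4 remove [odde,rcrq] add [msh] -> 9 lines: bof fsgud wcn fcqlm msh woku iiryo hvlhe ghh
Final line 3: wcn

Answer: wcn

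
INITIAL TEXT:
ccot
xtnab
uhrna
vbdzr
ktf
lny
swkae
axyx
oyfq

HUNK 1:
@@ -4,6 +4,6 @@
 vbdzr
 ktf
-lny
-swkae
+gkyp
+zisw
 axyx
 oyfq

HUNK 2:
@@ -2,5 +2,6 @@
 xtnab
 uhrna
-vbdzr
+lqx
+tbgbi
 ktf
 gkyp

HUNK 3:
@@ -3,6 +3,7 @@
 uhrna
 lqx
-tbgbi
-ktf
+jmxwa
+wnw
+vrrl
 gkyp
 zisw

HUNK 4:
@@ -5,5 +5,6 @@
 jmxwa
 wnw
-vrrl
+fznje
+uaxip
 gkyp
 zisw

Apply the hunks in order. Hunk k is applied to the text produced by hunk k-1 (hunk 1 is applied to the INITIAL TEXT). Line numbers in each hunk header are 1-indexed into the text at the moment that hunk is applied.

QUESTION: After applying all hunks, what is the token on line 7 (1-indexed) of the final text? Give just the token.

Hunk 1: at line 4 remove [lny,swkae] add [gkyp,zisw] -> 9 lines: ccot xtnab uhrna vbdzr ktf gkyp zisw axyx oyfq
Hunk 2: at line 2 remove [vbdzr] add [lqx,tbgbi] -> 10 lines: ccot xtnab uhrna lqx tbgbi ktf gkyp zisw axyx oyfq
Hunk 3: at line 3 remove [tbgbi,ktf] add [jmxwa,wnw,vrrl] -> 11 lines: ccot xtnab uhrna lqx jmxwa wnw vrrl gkyp zisw axyx oyfq
Hunk 4: at line 5 remove [vrrl] add [fznje,uaxip] -> 12 lines: ccot xtnab uhrna lqx jmxwa wnw fznje uaxip gkyp zisw axyx oyfq
Final line 7: fznje

Answer: fznje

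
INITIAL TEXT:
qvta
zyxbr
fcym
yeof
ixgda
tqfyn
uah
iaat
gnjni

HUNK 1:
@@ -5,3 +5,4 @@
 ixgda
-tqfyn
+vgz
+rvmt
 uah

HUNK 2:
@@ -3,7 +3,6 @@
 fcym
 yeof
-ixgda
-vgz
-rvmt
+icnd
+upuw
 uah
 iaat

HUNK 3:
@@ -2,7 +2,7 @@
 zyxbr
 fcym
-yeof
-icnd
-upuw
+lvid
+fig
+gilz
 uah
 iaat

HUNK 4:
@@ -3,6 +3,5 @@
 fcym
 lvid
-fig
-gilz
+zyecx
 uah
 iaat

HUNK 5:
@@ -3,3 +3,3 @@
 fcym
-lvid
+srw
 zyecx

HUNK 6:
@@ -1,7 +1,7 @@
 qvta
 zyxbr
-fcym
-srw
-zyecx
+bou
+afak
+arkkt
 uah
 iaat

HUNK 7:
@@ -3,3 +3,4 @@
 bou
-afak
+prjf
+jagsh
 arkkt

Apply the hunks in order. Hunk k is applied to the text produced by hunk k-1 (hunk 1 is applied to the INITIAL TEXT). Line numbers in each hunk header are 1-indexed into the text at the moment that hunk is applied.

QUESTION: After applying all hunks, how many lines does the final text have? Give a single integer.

Answer: 9

Derivation:
Hunk 1: at line 5 remove [tqfyn] add [vgz,rvmt] -> 10 lines: qvta zyxbr fcym yeof ixgda vgz rvmt uah iaat gnjni
Hunk 2: at line 3 remove [ixgda,vgz,rvmt] add [icnd,upuw] -> 9 lines: qvta zyxbr fcym yeof icnd upuw uah iaat gnjni
Hunk 3: at line 2 remove [yeof,icnd,upuw] add [lvid,fig,gilz] -> 9 lines: qvta zyxbr fcym lvid fig gilz uah iaat gnjni
Hunk 4: at line 3 remove [fig,gilz] add [zyecx] -> 8 lines: qvta zyxbr fcym lvid zyecx uah iaat gnjni
Hunk 5: at line 3 remove [lvid] add [srw] -> 8 lines: qvta zyxbr fcym srw zyecx uah iaat gnjni
Hunk 6: at line 1 remove [fcym,srw,zyecx] add [bou,afak,arkkt] -> 8 lines: qvta zyxbr bou afak arkkt uah iaat gnjni
Hunk 7: at line 3 remove [afak] add [prjf,jagsh] -> 9 lines: qvta zyxbr bou prjf jagsh arkkt uah iaat gnjni
Final line count: 9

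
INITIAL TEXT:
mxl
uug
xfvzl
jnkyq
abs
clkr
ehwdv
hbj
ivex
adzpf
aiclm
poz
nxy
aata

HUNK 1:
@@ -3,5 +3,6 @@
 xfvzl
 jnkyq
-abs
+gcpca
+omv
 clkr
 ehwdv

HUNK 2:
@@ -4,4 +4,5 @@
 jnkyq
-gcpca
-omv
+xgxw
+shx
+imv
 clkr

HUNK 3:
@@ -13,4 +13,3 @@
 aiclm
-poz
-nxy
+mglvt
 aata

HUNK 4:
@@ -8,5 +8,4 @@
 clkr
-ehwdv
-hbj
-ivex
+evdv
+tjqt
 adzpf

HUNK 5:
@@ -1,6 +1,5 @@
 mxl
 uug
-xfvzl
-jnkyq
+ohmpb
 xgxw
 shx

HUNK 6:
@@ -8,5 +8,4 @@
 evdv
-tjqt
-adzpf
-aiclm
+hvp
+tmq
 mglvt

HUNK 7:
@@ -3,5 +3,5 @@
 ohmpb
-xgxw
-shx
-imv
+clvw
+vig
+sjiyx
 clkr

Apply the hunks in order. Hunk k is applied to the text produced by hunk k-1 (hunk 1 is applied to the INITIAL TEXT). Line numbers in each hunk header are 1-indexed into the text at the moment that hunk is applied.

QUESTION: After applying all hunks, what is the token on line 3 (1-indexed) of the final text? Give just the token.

Hunk 1: at line 3 remove [abs] add [gcpca,omv] -> 15 lines: mxl uug xfvzl jnkyq gcpca omv clkr ehwdv hbj ivex adzpf aiclm poz nxy aata
Hunk 2: at line 4 remove [gcpca,omv] add [xgxw,shx,imv] -> 16 lines: mxl uug xfvzl jnkyq xgxw shx imv clkr ehwdv hbj ivex adzpf aiclm poz nxy aata
Hunk 3: at line 13 remove [poz,nxy] add [mglvt] -> 15 lines: mxl uug xfvzl jnkyq xgxw shx imv clkr ehwdv hbj ivex adzpf aiclm mglvt aata
Hunk 4: at line 8 remove [ehwdv,hbj,ivex] add [evdv,tjqt] -> 14 lines: mxl uug xfvzl jnkyq xgxw shx imv clkr evdv tjqt adzpf aiclm mglvt aata
Hunk 5: at line 1 remove [xfvzl,jnkyq] add [ohmpb] -> 13 lines: mxl uug ohmpb xgxw shx imv clkr evdv tjqt adzpf aiclm mglvt aata
Hunk 6: at line 8 remove [tjqt,adzpf,aiclm] add [hvp,tmq] -> 12 lines: mxl uug ohmpb xgxw shx imv clkr evdv hvp tmq mglvt aata
Hunk 7: at line 3 remove [xgxw,shx,imv] add [clvw,vig,sjiyx] -> 12 lines: mxl uug ohmpb clvw vig sjiyx clkr evdv hvp tmq mglvt aata
Final line 3: ohmpb

Answer: ohmpb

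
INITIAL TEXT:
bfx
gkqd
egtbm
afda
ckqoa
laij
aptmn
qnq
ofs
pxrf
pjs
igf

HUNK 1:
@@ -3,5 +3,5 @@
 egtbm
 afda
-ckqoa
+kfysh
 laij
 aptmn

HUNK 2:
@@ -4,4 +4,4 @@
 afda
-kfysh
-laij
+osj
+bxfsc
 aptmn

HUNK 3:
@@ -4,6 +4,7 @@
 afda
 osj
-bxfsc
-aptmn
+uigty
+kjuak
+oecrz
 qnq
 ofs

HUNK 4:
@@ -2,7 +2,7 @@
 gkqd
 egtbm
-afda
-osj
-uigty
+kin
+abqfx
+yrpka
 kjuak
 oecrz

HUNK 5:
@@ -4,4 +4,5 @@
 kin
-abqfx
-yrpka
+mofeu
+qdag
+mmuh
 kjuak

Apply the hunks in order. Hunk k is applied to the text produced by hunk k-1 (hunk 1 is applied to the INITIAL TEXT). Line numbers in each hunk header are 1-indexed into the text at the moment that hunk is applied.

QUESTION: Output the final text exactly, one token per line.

Hunk 1: at line 3 remove [ckqoa] add [kfysh] -> 12 lines: bfx gkqd egtbm afda kfysh laij aptmn qnq ofs pxrf pjs igf
Hunk 2: at line 4 remove [kfysh,laij] add [osj,bxfsc] -> 12 lines: bfx gkqd egtbm afda osj bxfsc aptmn qnq ofs pxrf pjs igf
Hunk 3: at line 4 remove [bxfsc,aptmn] add [uigty,kjuak,oecrz] -> 13 lines: bfx gkqd egtbm afda osj uigty kjuak oecrz qnq ofs pxrf pjs igf
Hunk 4: at line 2 remove [afda,osj,uigty] add [kin,abqfx,yrpka] -> 13 lines: bfx gkqd egtbm kin abqfx yrpka kjuak oecrz qnq ofs pxrf pjs igf
Hunk 5: at line 4 remove [abqfx,yrpka] add [mofeu,qdag,mmuh] -> 14 lines: bfx gkqd egtbm kin mofeu qdag mmuh kjuak oecrz qnq ofs pxrf pjs igf

Answer: bfx
gkqd
egtbm
kin
mofeu
qdag
mmuh
kjuak
oecrz
qnq
ofs
pxrf
pjs
igf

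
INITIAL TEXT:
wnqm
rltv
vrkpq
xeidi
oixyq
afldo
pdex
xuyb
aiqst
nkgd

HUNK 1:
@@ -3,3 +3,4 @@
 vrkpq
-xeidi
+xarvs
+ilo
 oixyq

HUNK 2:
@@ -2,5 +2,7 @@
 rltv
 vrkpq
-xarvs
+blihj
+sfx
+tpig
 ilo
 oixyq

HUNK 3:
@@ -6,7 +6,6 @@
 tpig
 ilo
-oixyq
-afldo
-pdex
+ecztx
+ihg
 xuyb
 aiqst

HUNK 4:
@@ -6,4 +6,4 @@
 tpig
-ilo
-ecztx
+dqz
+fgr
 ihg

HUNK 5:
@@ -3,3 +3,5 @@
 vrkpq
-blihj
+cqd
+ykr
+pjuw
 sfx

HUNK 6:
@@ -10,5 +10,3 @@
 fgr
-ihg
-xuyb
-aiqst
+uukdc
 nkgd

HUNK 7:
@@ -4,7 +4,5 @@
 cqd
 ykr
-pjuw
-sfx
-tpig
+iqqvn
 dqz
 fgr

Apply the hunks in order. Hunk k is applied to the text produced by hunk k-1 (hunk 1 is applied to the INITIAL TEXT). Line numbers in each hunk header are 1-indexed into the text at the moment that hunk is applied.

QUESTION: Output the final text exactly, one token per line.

Answer: wnqm
rltv
vrkpq
cqd
ykr
iqqvn
dqz
fgr
uukdc
nkgd

Derivation:
Hunk 1: at line 3 remove [xeidi] add [xarvs,ilo] -> 11 lines: wnqm rltv vrkpq xarvs ilo oixyq afldo pdex xuyb aiqst nkgd
Hunk 2: at line 2 remove [xarvs] add [blihj,sfx,tpig] -> 13 lines: wnqm rltv vrkpq blihj sfx tpig ilo oixyq afldo pdex xuyb aiqst nkgd
Hunk 3: at line 6 remove [oixyq,afldo,pdex] add [ecztx,ihg] -> 12 lines: wnqm rltv vrkpq blihj sfx tpig ilo ecztx ihg xuyb aiqst nkgd
Hunk 4: at line 6 remove [ilo,ecztx] add [dqz,fgr] -> 12 lines: wnqm rltv vrkpq blihj sfx tpig dqz fgr ihg xuyb aiqst nkgd
Hunk 5: at line 3 remove [blihj] add [cqd,ykr,pjuw] -> 14 lines: wnqm rltv vrkpq cqd ykr pjuw sfx tpig dqz fgr ihg xuyb aiqst nkgd
Hunk 6: at line 10 remove [ihg,xuyb,aiqst] add [uukdc] -> 12 lines: wnqm rltv vrkpq cqd ykr pjuw sfx tpig dqz fgr uukdc nkgd
Hunk 7: at line 4 remove [pjuw,sfx,tpig] add [iqqvn] -> 10 lines: wnqm rltv vrkpq cqd ykr iqqvn dqz fgr uukdc nkgd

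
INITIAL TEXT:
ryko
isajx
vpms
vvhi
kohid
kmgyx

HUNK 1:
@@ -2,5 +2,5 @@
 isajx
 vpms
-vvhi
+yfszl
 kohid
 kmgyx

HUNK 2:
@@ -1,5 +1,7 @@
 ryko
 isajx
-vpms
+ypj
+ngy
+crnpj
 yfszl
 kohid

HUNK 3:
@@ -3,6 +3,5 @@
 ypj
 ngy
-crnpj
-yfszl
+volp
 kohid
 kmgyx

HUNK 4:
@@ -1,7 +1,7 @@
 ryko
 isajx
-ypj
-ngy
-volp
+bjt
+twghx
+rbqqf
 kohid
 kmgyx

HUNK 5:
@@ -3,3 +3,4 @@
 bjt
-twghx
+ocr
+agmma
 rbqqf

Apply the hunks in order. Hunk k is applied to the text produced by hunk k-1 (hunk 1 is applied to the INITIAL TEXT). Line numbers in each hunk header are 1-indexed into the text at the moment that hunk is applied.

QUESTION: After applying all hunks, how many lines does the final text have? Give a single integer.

Answer: 8

Derivation:
Hunk 1: at line 2 remove [vvhi] add [yfszl] -> 6 lines: ryko isajx vpms yfszl kohid kmgyx
Hunk 2: at line 1 remove [vpms] add [ypj,ngy,crnpj] -> 8 lines: ryko isajx ypj ngy crnpj yfszl kohid kmgyx
Hunk 3: at line 3 remove [crnpj,yfszl] add [volp] -> 7 lines: ryko isajx ypj ngy volp kohid kmgyx
Hunk 4: at line 1 remove [ypj,ngy,volp] add [bjt,twghx,rbqqf] -> 7 lines: ryko isajx bjt twghx rbqqf kohid kmgyx
Hunk 5: at line 3 remove [twghx] add [ocr,agmma] -> 8 lines: ryko isajx bjt ocr agmma rbqqf kohid kmgyx
Final line count: 8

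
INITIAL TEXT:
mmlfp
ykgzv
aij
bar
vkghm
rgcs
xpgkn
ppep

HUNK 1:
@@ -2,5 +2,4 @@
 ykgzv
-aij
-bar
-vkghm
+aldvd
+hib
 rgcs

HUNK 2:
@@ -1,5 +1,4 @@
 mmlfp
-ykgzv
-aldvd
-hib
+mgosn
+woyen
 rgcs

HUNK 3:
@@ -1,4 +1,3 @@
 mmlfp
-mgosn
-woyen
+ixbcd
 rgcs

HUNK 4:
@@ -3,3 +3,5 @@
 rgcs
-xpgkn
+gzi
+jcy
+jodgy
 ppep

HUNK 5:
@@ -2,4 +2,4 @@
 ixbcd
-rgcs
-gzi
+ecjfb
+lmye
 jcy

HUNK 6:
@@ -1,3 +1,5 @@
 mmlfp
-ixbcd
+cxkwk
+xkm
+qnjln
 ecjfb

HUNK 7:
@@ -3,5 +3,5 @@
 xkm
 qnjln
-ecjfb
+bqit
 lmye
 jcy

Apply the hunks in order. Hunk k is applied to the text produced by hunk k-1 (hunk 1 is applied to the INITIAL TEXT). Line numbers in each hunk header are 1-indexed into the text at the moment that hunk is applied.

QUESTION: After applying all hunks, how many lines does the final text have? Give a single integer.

Answer: 9

Derivation:
Hunk 1: at line 2 remove [aij,bar,vkghm] add [aldvd,hib] -> 7 lines: mmlfp ykgzv aldvd hib rgcs xpgkn ppep
Hunk 2: at line 1 remove [ykgzv,aldvd,hib] add [mgosn,woyen] -> 6 lines: mmlfp mgosn woyen rgcs xpgkn ppep
Hunk 3: at line 1 remove [mgosn,woyen] add [ixbcd] -> 5 lines: mmlfp ixbcd rgcs xpgkn ppep
Hunk 4: at line 3 remove [xpgkn] add [gzi,jcy,jodgy] -> 7 lines: mmlfp ixbcd rgcs gzi jcy jodgy ppep
Hunk 5: at line 2 remove [rgcs,gzi] add [ecjfb,lmye] -> 7 lines: mmlfp ixbcd ecjfb lmye jcy jodgy ppep
Hunk 6: at line 1 remove [ixbcd] add [cxkwk,xkm,qnjln] -> 9 lines: mmlfp cxkwk xkm qnjln ecjfb lmye jcy jodgy ppep
Hunk 7: at line 3 remove [ecjfb] add [bqit] -> 9 lines: mmlfp cxkwk xkm qnjln bqit lmye jcy jodgy ppep
Final line count: 9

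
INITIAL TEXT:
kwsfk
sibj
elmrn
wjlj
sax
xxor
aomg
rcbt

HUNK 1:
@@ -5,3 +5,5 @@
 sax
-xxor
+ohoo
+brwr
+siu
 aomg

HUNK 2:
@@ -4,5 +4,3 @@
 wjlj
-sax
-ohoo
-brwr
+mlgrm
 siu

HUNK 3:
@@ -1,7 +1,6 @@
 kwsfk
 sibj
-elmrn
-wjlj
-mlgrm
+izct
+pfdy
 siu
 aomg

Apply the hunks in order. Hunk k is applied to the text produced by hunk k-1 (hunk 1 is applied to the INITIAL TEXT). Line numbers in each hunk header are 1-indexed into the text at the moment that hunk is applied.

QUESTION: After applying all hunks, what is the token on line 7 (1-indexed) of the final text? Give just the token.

Hunk 1: at line 5 remove [xxor] add [ohoo,brwr,siu] -> 10 lines: kwsfk sibj elmrn wjlj sax ohoo brwr siu aomg rcbt
Hunk 2: at line 4 remove [sax,ohoo,brwr] add [mlgrm] -> 8 lines: kwsfk sibj elmrn wjlj mlgrm siu aomg rcbt
Hunk 3: at line 1 remove [elmrn,wjlj,mlgrm] add [izct,pfdy] -> 7 lines: kwsfk sibj izct pfdy siu aomg rcbt
Final line 7: rcbt

Answer: rcbt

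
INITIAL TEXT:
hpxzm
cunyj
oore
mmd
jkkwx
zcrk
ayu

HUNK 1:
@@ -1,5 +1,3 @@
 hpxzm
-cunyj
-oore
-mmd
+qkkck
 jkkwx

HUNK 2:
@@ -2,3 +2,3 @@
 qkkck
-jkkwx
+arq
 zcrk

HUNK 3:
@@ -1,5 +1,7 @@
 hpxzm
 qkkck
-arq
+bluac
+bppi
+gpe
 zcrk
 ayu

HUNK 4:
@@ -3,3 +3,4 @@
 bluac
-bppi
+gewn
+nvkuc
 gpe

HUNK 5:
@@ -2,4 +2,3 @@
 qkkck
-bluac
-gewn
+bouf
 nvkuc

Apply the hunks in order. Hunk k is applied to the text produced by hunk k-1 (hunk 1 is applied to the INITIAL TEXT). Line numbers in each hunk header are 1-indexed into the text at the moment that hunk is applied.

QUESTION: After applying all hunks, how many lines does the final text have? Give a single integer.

Answer: 7

Derivation:
Hunk 1: at line 1 remove [cunyj,oore,mmd] add [qkkck] -> 5 lines: hpxzm qkkck jkkwx zcrk ayu
Hunk 2: at line 2 remove [jkkwx] add [arq] -> 5 lines: hpxzm qkkck arq zcrk ayu
Hunk 3: at line 1 remove [arq] add [bluac,bppi,gpe] -> 7 lines: hpxzm qkkck bluac bppi gpe zcrk ayu
Hunk 4: at line 3 remove [bppi] add [gewn,nvkuc] -> 8 lines: hpxzm qkkck bluac gewn nvkuc gpe zcrk ayu
Hunk 5: at line 2 remove [bluac,gewn] add [bouf] -> 7 lines: hpxzm qkkck bouf nvkuc gpe zcrk ayu
Final line count: 7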